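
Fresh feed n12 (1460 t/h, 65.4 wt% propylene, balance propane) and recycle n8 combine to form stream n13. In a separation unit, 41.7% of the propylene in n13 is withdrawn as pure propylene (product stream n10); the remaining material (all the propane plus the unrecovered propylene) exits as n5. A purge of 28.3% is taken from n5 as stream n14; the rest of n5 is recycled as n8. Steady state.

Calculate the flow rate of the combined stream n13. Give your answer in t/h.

propane enters only via n12 and leaves only via the purge: 1460×0.346 = 0.283×(propane in n5), and the separation unit passes all propane, so propane in n13 = propane in n5 = 1785 t/h.
propylene in n13: m_A = 1460×0.654 + (1−0.283)·(1−0.417)·m_A, so m_A = 954.84/0.5820 = 1640.6 t/h.
n13 = 1640.6 + 1785 = 3425.7 t/h.

3426 t/h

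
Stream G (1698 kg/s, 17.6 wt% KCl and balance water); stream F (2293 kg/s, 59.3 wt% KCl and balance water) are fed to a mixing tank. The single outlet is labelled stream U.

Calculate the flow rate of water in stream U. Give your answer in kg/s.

2332 kg/s

water out = water in = 1698×0.824 + 2293×0.407 = 2332.4 kg/s.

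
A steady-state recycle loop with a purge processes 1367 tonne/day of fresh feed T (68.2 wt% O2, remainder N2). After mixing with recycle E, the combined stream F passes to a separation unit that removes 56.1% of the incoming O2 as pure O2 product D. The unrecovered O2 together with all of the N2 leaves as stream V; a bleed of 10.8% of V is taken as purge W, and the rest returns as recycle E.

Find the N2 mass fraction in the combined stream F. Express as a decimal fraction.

N2 enters only via T and leaves only via the purge: 1367×0.318 = 0.108×(N2 in V), and the separation unit passes all N2, so N2 in F = N2 in V = 4025.1 tonne/day.
O2 in F: m_A = 1367×0.682 + (1−0.108)·(1−0.561)·m_A, so m_A = 932.29/0.6084 = 1532.3 tonne/day.
F = 1532.3 + 4025.1 = 5557.4 tonne/day.
N2 fraction in F = 4025.1/5557.4 = 0.724.

0.724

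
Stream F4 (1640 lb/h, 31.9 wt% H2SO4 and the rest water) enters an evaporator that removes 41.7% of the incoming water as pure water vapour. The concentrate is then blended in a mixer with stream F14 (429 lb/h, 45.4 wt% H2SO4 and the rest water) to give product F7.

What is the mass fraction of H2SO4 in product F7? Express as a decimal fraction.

Vapour removed = 0.417×0.681×1640 = 465.72 lb/h; concentrate = 1174.3 lb/h.
H2SO4 reaching the mixer = 523.16 (from concentrate) + 429×0.454 = 717.93 lb/h.
Product flow = 1174.3 + 429 = 1603.3 lb/h; H2SO4 fraction = 0.4478.

0.4478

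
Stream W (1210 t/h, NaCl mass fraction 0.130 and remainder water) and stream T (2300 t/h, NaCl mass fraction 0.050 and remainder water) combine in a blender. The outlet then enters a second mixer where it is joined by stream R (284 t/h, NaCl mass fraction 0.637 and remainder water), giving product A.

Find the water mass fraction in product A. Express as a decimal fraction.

0.881

Overall, product flow = 3794 t/h.
water in = 1210×0.870 + 2300×0.950 + 284×0.363 = 3340.8 t/h.
water fraction in A = 0.881.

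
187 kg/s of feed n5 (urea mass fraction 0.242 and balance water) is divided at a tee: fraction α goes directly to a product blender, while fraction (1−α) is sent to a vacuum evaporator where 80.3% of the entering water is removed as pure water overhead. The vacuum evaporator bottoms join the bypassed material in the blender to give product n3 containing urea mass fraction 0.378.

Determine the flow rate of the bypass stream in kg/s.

76.46 kg/s

All 187×0.242 = 45.254 kg/s of urea reaches n3, so n3 = 45.254/0.378 = 119.72 kg/s and vapour = 67.28 kg/s.
The evaporator receives (1−α)·187 of feed at 0.758 water and removes 0.803 of that water:
0.803×0.758×(1−α)×187 = 67.28
(1−α) = 67.28/113.82 = 0.5911;  α = 0.4089.
Bypass flow = 0.4089×187 = 76.464 kg/s.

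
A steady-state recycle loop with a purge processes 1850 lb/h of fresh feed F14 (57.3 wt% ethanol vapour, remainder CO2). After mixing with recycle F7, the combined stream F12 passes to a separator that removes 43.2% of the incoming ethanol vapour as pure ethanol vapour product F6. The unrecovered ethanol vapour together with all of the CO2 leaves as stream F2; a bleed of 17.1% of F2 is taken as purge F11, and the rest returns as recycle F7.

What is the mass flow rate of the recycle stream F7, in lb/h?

CO2 enters only via F14 and leaves only via the purge: 1850×0.427 = 0.171×(CO2 in F2), and the separator passes all CO2, so CO2 in F12 = CO2 in F2 = 4619.6 lb/h.
ethanol vapour in F12: m_A = 1850×0.573 + (1−0.171)·(1−0.432)·m_A, so m_A = 1060/0.5291 = 2003.4 lb/h.
F2 = (1−0.432)×2003.4 + 4619.6 = 5757.5 lb/h.
Recycle F7 = (1−0.171)×5757.5 = 4773 lb/h.

4773 lb/h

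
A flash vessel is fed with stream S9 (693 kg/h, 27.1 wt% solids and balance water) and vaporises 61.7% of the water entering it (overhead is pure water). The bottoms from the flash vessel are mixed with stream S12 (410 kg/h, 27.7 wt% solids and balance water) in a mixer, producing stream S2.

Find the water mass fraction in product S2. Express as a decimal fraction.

Vapour removed = 0.617×0.729×693 = 311.71 kg/h; concentrate = 381.29 kg/h.
water reaching the mixer = 193.49 (from concentrate) + 410×0.723 = 489.92 kg/h.
Product flow = 381.29 + 410 = 791.29 kg/h; water fraction = 0.619.

0.619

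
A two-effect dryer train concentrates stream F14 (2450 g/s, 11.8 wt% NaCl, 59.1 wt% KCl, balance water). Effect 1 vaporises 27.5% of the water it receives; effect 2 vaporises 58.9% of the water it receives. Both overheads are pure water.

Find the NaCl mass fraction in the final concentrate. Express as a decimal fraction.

0.148

water in feed = 2450×0.291 = 712.95 g/s.
After stage 1: water left = (1−0.275)×712.95 = 516.89; stream total = 2253.9 g/s.
After stage 2: water left = (1−0.589)×516.89 = 212.44; final concentrate = 1949.5 g/s.
NaCl fraction = 289.1/1949.5 = 0.148.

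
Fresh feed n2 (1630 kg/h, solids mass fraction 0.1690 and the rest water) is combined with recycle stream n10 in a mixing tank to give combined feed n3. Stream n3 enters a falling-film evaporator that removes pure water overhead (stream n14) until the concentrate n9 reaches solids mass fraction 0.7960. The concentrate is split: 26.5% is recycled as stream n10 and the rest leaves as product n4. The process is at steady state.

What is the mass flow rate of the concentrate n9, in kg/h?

470.8 kg/h

Overall solids balance (none leaves overhead): solids in fresh feed = solids in product, i.e. 1630×0.169 = (1−0.265)·n9·0.796.
n9 = 275.47/(0.796×0.735) = 470.84 kg/h.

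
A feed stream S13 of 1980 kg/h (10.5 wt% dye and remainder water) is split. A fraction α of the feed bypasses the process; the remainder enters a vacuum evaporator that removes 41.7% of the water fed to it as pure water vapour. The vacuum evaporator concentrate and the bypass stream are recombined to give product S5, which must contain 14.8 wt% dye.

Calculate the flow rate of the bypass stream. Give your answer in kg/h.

All 1980×0.105 = 207.9 kg/h of dye reaches S5, so S5 = 207.9/0.148 = 1404.7 kg/h and vapour = 575.27 kg/h.
The evaporator receives (1−α)·1980 of feed at 0.895 water and removes 0.417 of that water:
0.417×0.895×(1−α)×1980 = 575.27
(1−α) = 575.27/738.97 = 0.7785;  α = 0.2215.
Bypass flow = 0.2215×1980 = 438.61 kg/h.

438.6 kg/h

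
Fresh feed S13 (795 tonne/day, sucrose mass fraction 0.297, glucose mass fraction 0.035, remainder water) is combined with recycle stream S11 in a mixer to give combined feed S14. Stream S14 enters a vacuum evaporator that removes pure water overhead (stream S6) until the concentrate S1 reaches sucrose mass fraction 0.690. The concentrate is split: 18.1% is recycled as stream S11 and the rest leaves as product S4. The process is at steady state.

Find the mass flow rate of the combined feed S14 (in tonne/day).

870.6 tonne/day

Overall sucrose balance (none leaves overhead): sucrose in fresh feed = sucrose in product, i.e. 795×0.297 = (1−0.181)·S1·0.690.
S1 = 236.11/(0.690×0.819) = 417.82 tonne/day.
Recycle S11 = 0.181×417.82 = 75.626 tonne/day.
Combined feed S14 = 795 + 75.626 = 870.63 tonne/day.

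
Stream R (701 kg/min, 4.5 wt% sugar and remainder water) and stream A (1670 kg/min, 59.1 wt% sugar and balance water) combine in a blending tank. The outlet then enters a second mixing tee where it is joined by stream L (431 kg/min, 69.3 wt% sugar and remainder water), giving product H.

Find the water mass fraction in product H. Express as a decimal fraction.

Overall, product flow = 2802 kg/min.
water in = 701×0.955 + 1670×0.409 + 431×0.307 = 1484.8 kg/min.
water fraction in H = 0.530.

0.530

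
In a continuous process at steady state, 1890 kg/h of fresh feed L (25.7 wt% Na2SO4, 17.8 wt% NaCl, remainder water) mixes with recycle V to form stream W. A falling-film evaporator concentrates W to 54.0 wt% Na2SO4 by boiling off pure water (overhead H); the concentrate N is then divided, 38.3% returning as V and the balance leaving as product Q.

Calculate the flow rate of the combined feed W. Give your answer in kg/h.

Overall Na2SO4 balance (none leaves overhead): Na2SO4 in fresh feed = Na2SO4 in product, i.e. 1890×0.257 = (1−0.383)·N·0.540.
N = 485.73/(0.540×0.617) = 1457.9 kg/h.
Recycle V = 0.383×1457.9 = 558.36 kg/h.
Combined feed W = 1890 + 558.36 = 2448.4 kg/h.

2448 kg/h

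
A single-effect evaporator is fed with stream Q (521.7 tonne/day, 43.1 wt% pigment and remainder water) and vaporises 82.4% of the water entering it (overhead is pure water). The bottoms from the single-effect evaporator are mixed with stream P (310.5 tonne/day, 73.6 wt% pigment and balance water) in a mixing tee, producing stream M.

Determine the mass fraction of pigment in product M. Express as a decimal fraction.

0.772

Vapour removed = 0.824×0.569×521.7 = 244.6 tonne/day; concentrate = 277.1 tonne/day.
pigment reaching the mixer = 224.85 (from concentrate) + 310.5×0.736 = 453.38 tonne/day.
Product flow = 277.1 + 310.5 = 587.6 tonne/day; pigment fraction = 0.772.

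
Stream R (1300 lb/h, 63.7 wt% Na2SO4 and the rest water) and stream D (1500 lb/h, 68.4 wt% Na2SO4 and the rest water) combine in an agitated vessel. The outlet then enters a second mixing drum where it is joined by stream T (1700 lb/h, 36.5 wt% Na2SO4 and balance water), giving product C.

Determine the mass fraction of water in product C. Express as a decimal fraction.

0.4501

Overall, product flow = 4500 lb/h.
water in = 1300×0.363 + 1500×0.316 + 1700×0.635 = 2025.4 lb/h.
water fraction in C = 0.4501.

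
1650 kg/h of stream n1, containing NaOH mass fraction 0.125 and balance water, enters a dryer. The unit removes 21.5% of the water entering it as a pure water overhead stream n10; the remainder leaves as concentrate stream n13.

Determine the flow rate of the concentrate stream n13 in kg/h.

1340 kg/h

water entering = 1650×0.875 = 1443.8 kg/h; overhead removed = 0.215×1443.8 = 310.41 kg/h.
Concentrate = 1650 − 310.41 = 1339.6 kg/h.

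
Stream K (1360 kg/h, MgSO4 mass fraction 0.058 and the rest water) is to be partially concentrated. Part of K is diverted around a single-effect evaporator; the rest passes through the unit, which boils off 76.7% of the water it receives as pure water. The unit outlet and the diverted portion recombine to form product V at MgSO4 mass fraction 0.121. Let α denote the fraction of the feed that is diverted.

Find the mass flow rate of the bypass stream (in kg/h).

380 kg/h

All 1360×0.058 = 78.88 kg/h of MgSO4 reaches V, so V = 78.88/0.121 = 651.9 kg/h and vapour = 708.1 kg/h.
The evaporator receives (1−α)·1360 of feed at 0.942 water and removes 0.767 of that water:
0.767×0.942×(1−α)×1360 = 708.1
(1−α) = 708.1/982.62 = 0.7206;  α = 0.2794.
Bypass flow = 0.2794×1360 = 379.95 kg/h.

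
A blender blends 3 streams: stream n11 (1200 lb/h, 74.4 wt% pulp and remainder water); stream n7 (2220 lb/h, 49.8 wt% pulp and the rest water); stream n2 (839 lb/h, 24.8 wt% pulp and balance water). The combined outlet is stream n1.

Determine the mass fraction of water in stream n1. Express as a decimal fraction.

0.482

Total flow out = 1200 + 2220 + 839 = 4259 lb/h.
water in = 1200×0.256 + 2220×0.502 + 839×0.752 = 2052.6 lb/h.
water mass fraction in n1 = 2052.6/4259 = 0.482.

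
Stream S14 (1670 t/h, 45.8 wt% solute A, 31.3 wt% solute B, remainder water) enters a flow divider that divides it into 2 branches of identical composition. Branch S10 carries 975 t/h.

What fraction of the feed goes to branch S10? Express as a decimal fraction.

0.584

Fraction to S10 = 975/1670 = 0.5838.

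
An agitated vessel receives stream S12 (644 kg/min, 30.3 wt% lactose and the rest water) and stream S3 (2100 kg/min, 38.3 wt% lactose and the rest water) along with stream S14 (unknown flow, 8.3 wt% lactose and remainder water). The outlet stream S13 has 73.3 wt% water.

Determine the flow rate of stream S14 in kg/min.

1450 kg/min

Let S14 be the unknown flow. Total out = 2744 + S14.
water balance: 1744.6 + 0.917·S14 = 0.733·(2744 + S14)
(0.917 − 0.733)·S14 = 0.733×2744 − 1744.6 = 266.78
S14 = 266.78 / 0.184 = 1449.9 kg/min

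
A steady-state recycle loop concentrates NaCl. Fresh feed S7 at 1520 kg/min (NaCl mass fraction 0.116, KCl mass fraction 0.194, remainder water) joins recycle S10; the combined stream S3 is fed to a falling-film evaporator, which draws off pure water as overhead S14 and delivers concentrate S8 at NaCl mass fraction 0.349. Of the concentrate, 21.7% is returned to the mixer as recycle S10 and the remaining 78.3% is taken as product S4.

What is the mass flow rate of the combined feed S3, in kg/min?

1660 kg/min

Overall NaCl balance (none leaves overhead): NaCl in fresh feed = NaCl in product, i.e. 1520×0.116 = (1−0.217)·S8·0.349.
S8 = 176.32/(0.349×0.783) = 645.23 kg/min.
Recycle S10 = 0.217×645.23 = 140.01 kg/min.
Combined feed S3 = 1520 + 140.01 = 1660 kg/min.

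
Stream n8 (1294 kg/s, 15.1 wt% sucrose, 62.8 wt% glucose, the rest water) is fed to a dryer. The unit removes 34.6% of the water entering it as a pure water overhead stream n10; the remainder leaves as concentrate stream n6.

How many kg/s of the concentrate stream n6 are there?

water entering = 1294×0.221 = 285.97 kg/s; overhead removed = 0.346×285.97 = 98.947 kg/s.
Concentrate = 1294 − 98.947 = 1195.1 kg/s.

1195 kg/s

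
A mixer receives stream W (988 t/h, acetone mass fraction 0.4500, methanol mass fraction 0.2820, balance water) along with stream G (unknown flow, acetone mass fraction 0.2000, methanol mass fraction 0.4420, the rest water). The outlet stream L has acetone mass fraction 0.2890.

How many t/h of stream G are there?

1787 t/h

Let G be the unknown flow. Total out = 988 + G.
acetone balance: 444.6 + 0.200·G = 0.289·(988 + G)
(0.200 − 0.289)·G = 0.289×988 − 444.6 = -159.07
G = -159.07 / -0.089 = 1787.3 t/h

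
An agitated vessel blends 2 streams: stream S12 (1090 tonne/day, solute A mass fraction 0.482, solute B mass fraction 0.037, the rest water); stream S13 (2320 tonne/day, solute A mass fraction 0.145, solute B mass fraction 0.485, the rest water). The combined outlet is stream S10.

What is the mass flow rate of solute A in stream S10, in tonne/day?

solute A out = solute A in = 1090×0.482 + 2320×0.145 = 861.78 tonne/day.

861.8 tonne/day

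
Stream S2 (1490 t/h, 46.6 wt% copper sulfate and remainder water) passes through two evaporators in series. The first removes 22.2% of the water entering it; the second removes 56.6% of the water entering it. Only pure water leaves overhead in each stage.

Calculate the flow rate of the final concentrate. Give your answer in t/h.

water in feed = 1490×0.534 = 795.66 t/h.
After stage 1: water left = (1−0.222)×795.66 = 619.02; stream total = 1313.4 t/h.
After stage 2: water left = (1−0.566)×619.02 = 268.66; final concentrate = 963 t/h.

963 t/h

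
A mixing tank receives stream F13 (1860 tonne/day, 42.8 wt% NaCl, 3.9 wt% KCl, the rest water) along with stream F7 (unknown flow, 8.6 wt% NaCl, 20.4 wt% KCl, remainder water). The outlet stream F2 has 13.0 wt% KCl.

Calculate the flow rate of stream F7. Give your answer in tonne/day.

Let F7 be the unknown flow. Total out = 1860 + F7.
KCl balance: 72.54 + 0.204·F7 = 0.130·(1860 + F7)
(0.204 − 0.130)·F7 = 0.130×1860 − 72.54 = 169.26
F7 = 169.26 / 0.074 = 2287.3 tonne/day

2287 tonne/day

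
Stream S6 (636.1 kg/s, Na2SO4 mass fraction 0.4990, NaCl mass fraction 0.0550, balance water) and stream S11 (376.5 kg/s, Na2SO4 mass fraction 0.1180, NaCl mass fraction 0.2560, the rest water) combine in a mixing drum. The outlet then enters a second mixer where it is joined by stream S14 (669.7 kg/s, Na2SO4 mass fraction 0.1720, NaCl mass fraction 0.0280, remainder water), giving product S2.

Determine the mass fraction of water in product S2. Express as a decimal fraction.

Overall, product flow = 1682.3 kg/s.
water in = 636.1×0.446 + 376.5×0.626 + 669.7×0.800 = 1055.1 kg/s.
water fraction in S2 = 0.6272.

0.6272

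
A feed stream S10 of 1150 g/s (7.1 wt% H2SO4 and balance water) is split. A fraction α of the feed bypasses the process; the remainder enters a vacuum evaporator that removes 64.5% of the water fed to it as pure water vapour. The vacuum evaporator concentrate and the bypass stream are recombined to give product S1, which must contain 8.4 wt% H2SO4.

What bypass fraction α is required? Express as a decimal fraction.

All 1150×0.071 = 81.65 g/s of H2SO4 reaches S1, so S1 = 81.65/0.084 = 972.02 g/s and vapour = 177.98 g/s.
The evaporator receives (1−α)·1150 of feed at 0.929 water and removes 0.645 of that water:
0.645×0.929×(1−α)×1150 = 177.98
(1−α) = 177.98/689.09 = 0.2583;  α = 0.7417.

0.742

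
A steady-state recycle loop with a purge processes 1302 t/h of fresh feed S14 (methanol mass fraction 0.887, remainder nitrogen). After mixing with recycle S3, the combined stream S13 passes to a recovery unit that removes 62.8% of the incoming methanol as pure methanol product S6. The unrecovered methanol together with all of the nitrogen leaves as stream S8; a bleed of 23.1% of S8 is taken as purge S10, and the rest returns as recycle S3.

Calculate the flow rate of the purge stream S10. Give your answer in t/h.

nitrogen enters only via S14 and leaves only via the purge: 1302×0.113 = 0.231×(nitrogen in S8), and the recovery unit passes all nitrogen, so nitrogen in S13 = nitrogen in S8 = 636.91 t/h.
methanol in S13: m_A = 1302×0.887 + (1−0.231)·(1−0.628)·m_A, so m_A = 1154.9/0.7139 = 1617.6 t/h.
S8 = (1−0.628)×1617.6 + 636.91 = 1238.7 t/h.
Purge S10 = 0.231×1238.7 = 286.13 t/h.

286.1 t/h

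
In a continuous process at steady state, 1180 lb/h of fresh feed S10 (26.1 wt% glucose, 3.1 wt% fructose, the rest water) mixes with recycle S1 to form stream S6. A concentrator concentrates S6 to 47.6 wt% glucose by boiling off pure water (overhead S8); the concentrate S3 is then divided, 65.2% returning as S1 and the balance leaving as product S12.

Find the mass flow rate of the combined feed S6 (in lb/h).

2392 lb/h

Overall glucose balance (none leaves overhead): glucose in fresh feed = glucose in product, i.e. 1180×0.261 = (1−0.652)·S3·0.476.
S3 = 307.98/(0.476×0.348) = 1859.2 lb/h.
Recycle S1 = 0.652×1859.2 = 1212.2 lb/h.
Combined feed S6 = 1180 + 1212.2 = 2392.2 lb/h.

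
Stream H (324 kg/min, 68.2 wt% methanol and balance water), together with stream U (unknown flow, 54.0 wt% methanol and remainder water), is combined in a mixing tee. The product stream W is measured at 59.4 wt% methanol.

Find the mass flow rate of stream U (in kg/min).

Let U be the unknown flow. Total out = 324 + U.
methanol balance: 220.97 + 0.540·U = 0.594·(324 + U)
(0.540 − 0.594)·U = 0.594×324 − 220.97 = -28.512
U = -28.512 / -0.054 = 528 kg/min

528 kg/min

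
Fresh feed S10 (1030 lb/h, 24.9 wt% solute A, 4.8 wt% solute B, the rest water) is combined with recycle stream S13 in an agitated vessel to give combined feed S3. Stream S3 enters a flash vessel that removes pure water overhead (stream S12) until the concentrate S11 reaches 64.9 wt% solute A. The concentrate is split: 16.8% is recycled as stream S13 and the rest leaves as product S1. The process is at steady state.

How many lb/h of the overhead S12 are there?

Overall solute A balance (none leaves overhead): solute A in fresh feed = solute A in product, i.e. 1030×0.249 = (1−0.168)·S11·0.649.
S11 = 256.47/(0.649×0.832) = 474.97 lb/h.
Recycle S13 = 0.168×474.97 = 79.795 lb/h.
Combined feed S3 = 1030 + 79.795 = 1109.8 lb/h.
Overhead S12 = S3 − S11 = 1109.8 − 474.97 = 634.82 lb/h.

634.8 lb/h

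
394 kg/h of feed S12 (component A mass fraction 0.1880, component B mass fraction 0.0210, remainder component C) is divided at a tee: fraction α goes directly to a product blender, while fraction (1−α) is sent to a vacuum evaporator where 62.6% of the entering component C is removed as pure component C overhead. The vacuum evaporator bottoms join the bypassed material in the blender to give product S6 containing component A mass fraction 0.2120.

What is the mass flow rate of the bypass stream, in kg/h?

All 394×0.188 = 74.072 kg/h of component A reaches S6, so S6 = 74.072/0.212 = 349.4 kg/h and vapour = 44.604 kg/h.
The evaporator receives (1−α)·394 of feed at 0.791 component C and removes 0.626 of that component C:
0.626×0.791×(1−α)×394 = 44.604
(1−α) = 44.604/195.1 = 0.2286;  α = 0.7714.
Bypass flow = 0.7714×394 = 303.92 kg/h.

303.9 kg/h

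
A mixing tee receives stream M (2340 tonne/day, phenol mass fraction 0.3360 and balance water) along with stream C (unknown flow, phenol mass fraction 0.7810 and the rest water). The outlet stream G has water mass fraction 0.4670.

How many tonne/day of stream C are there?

1859 tonne/day

Let C be the unknown flow. Total out = 2340 + C.
water balance: 1553.8 + 0.219·C = 0.467·(2340 + C)
(0.219 − 0.467)·C = 0.467×2340 − 1553.8 = -460.98
C = -460.98 / -0.248 = 1858.8 tonne/day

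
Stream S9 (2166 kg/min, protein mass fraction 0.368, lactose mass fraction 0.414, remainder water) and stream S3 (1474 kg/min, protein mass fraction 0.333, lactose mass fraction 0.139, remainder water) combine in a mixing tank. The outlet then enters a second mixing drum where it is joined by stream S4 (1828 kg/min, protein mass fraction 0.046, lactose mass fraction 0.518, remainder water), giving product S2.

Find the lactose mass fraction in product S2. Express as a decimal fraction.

0.375

Overall, product flow = 5468 kg/min.
lactose in = 2166×0.414 + 1474×0.139 + 1828×0.518 = 2048.5 kg/min.
lactose fraction in S2 = 0.375.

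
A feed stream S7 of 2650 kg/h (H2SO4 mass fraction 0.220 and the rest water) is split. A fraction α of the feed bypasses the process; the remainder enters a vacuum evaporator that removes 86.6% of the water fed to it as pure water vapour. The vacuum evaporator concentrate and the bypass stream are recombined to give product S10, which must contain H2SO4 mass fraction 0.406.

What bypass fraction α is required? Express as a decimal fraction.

0.322

All 2650×0.220 = 583 kg/h of H2SO4 reaches S10, so S10 = 583/0.406 = 1436 kg/h and vapour = 1214 kg/h.
The evaporator receives (1−α)·2650 of feed at 0.780 water and removes 0.866 of that water:
0.866×0.780×(1−α)×2650 = 1214
(1−α) = 1214/1790 = 0.6782;  α = 0.3218.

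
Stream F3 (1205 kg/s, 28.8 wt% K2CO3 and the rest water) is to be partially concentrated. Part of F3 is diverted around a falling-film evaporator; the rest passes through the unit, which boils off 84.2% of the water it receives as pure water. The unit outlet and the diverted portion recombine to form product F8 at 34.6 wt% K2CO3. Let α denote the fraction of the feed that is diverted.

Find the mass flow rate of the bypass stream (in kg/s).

All 1205×0.288 = 347.04 kg/s of K2CO3 reaches F8, so F8 = 347.04/0.346 = 1003 kg/s and vapour = 201.99 kg/s.
The evaporator receives (1−α)·1205 of feed at 0.712 water and removes 0.842 of that water:
0.842×0.712×(1−α)×1205 = 201.99
(1−α) = 201.99/722.4 = 0.2796;  α = 0.7204.
Bypass flow = 0.7204×1205 = 868.06 kg/s.

868.1 kg/s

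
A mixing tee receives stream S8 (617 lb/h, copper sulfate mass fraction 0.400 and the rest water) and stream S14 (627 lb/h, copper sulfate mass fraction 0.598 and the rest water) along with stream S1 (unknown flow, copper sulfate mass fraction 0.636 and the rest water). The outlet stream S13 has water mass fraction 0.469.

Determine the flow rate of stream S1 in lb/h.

Let S1 be the unknown flow. Total out = 1244 + S1.
water balance: 622.25 + 0.364·S1 = 0.469·(1244 + S1)
(0.364 − 0.469)·S1 = 0.469×1244 − 622.25 = -38.818
S1 = -38.818 / -0.105 = 369.7 lb/h

369.7 lb/h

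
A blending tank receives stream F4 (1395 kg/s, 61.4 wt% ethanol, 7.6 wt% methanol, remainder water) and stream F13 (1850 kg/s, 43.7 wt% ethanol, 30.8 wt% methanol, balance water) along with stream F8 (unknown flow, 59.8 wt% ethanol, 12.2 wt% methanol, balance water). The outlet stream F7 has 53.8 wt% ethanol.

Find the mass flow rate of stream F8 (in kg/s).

Let F8 be the unknown flow. Total out = 3245 + F8.
ethanol balance: 1665 + 0.598·F8 = 0.538·(3245 + F8)
(0.598 − 0.538)·F8 = 0.538×3245 − 1665 = 80.83
F8 = 80.83 / 0.060 = 1347.2 kg/s

1347 kg/s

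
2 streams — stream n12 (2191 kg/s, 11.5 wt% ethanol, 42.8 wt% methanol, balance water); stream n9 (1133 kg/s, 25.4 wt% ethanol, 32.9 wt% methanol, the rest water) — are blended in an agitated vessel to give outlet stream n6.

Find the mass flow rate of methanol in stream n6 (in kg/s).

1311 kg/s

methanol out = methanol in = 2191×0.428 + 1133×0.329 = 1310.5 kg/s.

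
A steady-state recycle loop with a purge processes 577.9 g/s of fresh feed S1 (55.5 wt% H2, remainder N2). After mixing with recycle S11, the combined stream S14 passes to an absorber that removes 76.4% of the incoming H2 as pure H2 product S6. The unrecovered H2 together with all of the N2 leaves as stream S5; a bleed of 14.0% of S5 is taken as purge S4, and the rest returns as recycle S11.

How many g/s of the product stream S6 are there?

307.4 g/s

H2 in S14: m_A = 577.9×0.555 + (1−0.140)·(1−0.764)·m_A, so m_A = 320.73/0.7970 = 402.41 g/s.
Product S6 = 0.764×402.41 = 307.44 g/s.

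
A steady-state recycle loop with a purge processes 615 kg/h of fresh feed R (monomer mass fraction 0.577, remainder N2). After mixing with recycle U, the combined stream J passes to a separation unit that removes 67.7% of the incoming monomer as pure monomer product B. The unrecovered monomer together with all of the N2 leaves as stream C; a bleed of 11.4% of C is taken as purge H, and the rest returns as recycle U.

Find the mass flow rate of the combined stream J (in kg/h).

2779 kg/h

N2 enters only via R and leaves only via the purge: 615×0.423 = 0.114×(N2 in C), and the separation unit passes all N2, so N2 in J = N2 in C = 2282 kg/h.
monomer in J: m_A = 615×0.577 + (1−0.114)·(1−0.677)·m_A, so m_A = 354.85/0.7138 = 497.12 kg/h.
J = 497.12 + 2282 = 2779.1 kg/h.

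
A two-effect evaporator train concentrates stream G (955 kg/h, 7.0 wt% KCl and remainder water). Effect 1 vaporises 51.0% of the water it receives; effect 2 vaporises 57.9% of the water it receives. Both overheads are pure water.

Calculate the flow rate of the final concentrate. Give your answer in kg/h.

water in feed = 955×0.930 = 888.15 kg/h.
After stage 1: water left = (1−0.510)×888.15 = 435.19; stream total = 502.04 kg/h.
After stage 2: water left = (1−0.579)×435.19 = 183.22; final concentrate = 250.07 kg/h.

250.1 kg/h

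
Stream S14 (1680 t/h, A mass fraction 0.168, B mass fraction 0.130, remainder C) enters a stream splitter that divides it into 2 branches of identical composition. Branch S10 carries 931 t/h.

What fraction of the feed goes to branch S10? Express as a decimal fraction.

Fraction to S10 = 931/1680 = 0.5542.

0.554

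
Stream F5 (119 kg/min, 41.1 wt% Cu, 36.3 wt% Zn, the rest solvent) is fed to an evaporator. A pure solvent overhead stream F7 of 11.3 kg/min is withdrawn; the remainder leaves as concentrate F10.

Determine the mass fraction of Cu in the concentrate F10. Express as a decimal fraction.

Cu is not removed: 119×0.411 = 48.909 kg/min of Cu enters F10.
Concentrate = 119 − 11.3 = 107.7 kg/min.
Mass fraction = 48.909/107.7 = 0.454.

0.454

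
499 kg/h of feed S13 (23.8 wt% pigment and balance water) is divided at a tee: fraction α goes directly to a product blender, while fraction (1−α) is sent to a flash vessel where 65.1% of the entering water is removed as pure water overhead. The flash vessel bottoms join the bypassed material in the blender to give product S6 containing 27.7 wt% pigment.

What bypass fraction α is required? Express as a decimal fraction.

0.716

All 499×0.238 = 118.76 kg/h of pigment reaches S6, so S6 = 118.76/0.277 = 428.74 kg/h and vapour = 70.256 kg/h.
The evaporator receives (1−α)·499 of feed at 0.762 water and removes 0.651 of that water:
0.651×0.762×(1−α)×499 = 70.256
(1−α) = 70.256/247.53 = 0.2838;  α = 0.7162.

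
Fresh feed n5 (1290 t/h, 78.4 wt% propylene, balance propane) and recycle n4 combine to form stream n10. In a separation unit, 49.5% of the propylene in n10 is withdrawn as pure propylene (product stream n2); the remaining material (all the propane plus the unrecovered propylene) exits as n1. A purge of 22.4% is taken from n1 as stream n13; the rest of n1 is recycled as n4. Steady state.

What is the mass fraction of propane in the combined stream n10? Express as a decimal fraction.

propane enters only via n5 and leaves only via the purge: 1290×0.216 = 0.224×(propane in n1), and the separation unit passes all propane, so propane in n10 = propane in n1 = 1243.9 t/h.
propylene in n10: m_A = 1290×0.784 + (1−0.224)·(1−0.495)·m_A, so m_A = 1011.4/0.6081 = 1663.1 t/h.
n10 = 1663.1 + 1243.9 = 2907 t/h.
propane fraction in n10 = 1243.9/2907 = 0.428.

0.428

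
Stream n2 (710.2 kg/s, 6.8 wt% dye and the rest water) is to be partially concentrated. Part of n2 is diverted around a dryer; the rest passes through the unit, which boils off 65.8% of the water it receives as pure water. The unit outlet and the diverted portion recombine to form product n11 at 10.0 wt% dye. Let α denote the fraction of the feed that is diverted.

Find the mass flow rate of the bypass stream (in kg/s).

All 710.2×0.068 = 48.294 kg/s of dye reaches n11, so n11 = 48.294/0.100 = 482.94 kg/s and vapour = 227.26 kg/s.
The evaporator receives (1−α)·710.2 of feed at 0.932 water and removes 0.658 of that water:
0.658×0.932×(1−α)×710.2 = 227.26
(1−α) = 227.26/435.53 = 0.5218;  α = 0.4782.
Bypass flow = 0.4782×710.2 = 339.61 kg/s.

339.6 kg/s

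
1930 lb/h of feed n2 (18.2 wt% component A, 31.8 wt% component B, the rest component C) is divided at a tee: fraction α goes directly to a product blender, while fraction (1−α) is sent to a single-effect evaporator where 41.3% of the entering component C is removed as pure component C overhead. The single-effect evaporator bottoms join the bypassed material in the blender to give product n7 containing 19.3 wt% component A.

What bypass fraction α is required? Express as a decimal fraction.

All 1930×0.182 = 351.26 lb/h of component A reaches n7, so n7 = 351.26/0.193 = 1820 lb/h and vapour = 110 lb/h.
The evaporator receives (1−α)·1930 of feed at 0.500 component C and removes 0.413 of that component C:
0.413×0.500×(1−α)×1930 = 110
(1−α) = 110/398.54 = 0.2760;  α = 0.7240.

0.724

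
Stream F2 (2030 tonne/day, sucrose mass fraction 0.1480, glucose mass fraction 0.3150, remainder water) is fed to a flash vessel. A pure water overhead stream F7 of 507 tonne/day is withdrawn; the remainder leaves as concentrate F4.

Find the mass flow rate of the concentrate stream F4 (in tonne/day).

1523 tonne/day

Concentrate = 2030 − 507 = 1523 tonne/day.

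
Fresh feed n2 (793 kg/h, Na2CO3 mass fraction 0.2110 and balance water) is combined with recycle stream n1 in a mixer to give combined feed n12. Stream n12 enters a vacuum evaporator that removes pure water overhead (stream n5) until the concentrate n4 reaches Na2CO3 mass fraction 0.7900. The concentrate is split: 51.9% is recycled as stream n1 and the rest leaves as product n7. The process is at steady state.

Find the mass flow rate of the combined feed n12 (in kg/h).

1022 kg/h

Overall Na2CO3 balance (none leaves overhead): Na2CO3 in fresh feed = Na2CO3 in product, i.e. 793×0.211 = (1−0.519)·n4·0.790.
n4 = 167.32/(0.790×0.481) = 440.34 kg/h.
Recycle n1 = 0.519×440.34 = 228.53 kg/h.
Combined feed n12 = 793 + 228.53 = 1021.5 kg/h.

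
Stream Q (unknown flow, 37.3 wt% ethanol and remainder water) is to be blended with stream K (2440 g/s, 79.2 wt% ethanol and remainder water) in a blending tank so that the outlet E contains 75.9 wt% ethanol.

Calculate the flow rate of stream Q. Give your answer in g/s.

208.6 g/s

Let Q be the unknown flow. Total out = 2440 + Q.
ethanol balance: 1932.5 + 0.373·Q = 0.759·(2440 + Q)
(0.373 − 0.759)·Q = 0.759×2440 − 1932.5 = -80.52
Q = -80.52 / -0.386 = 208.6 g/s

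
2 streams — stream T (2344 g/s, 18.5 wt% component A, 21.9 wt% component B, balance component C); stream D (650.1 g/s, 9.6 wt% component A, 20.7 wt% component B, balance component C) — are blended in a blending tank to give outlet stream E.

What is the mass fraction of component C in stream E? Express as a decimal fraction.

0.6179

Total flow out = 2344 + 650.1 = 2994.1 g/s.
component C in = 2344×0.596 + 650.1×0.697 = 1850.1 g/s.
component C mass fraction in E = 1850.1/2994.1 = 0.6179.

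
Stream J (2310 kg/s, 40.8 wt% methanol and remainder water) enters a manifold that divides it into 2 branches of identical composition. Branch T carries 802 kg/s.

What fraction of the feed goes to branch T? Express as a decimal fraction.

Fraction to T = 802/2310 = 0.3472.

0.347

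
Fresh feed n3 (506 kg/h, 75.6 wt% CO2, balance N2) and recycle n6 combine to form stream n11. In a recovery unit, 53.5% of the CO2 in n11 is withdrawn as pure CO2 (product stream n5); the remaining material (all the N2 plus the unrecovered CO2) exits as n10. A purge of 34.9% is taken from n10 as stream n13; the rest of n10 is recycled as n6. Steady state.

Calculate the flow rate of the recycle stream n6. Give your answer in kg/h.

N2 enters only via n3 and leaves only via the purge: 506×0.244 = 0.349×(N2 in n10), and the recovery unit passes all N2, so N2 in n11 = N2 in n10 = 353.77 kg/h.
CO2 in n11: m_A = 506×0.756 + (1−0.349)·(1−0.535)·m_A, so m_A = 382.54/0.6973 = 548.61 kg/h.
n10 = (1−0.535)×548.61 + 353.77 = 608.87 kg/h.
Recycle n6 = (1−0.349)×608.87 = 396.37 kg/h.

396.4 kg/h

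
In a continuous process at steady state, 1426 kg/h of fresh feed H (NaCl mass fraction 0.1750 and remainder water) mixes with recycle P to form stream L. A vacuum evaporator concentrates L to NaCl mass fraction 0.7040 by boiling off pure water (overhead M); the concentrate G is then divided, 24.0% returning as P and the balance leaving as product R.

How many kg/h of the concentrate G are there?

466.4 kg/h

Overall NaCl balance (none leaves overhead): NaCl in fresh feed = NaCl in product, i.e. 1426×0.175 = (1−0.240)·G·0.704.
G = 249.55/(0.704×0.760) = 466.41 kg/h.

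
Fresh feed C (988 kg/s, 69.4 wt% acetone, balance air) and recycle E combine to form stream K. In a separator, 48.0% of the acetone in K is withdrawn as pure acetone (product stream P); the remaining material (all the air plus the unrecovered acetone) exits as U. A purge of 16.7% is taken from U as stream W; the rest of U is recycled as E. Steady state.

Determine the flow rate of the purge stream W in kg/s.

air enters only via C and leaves only via the purge: 988×0.306 = 0.167×(air in U), and the separator passes all air, so air in K = air in U = 1810.3 kg/s.
acetone in K: m_A = 988×0.694 + (1−0.167)·(1−0.480)·m_A, so m_A = 685.67/0.5668 = 1209.6 kg/s.
U = (1−0.480)×1209.6 + 1810.3 = 2439.4 kg/s.
Purge W = 0.167×2439.4 = 407.37 kg/s.

407.4 kg/s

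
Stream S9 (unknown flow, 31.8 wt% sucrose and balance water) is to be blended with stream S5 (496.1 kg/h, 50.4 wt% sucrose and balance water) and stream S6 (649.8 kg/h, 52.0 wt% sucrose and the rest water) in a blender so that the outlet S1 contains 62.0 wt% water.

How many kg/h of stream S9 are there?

Let S9 be the unknown flow. Total out = 1145.9 + S9.
water balance: 557.97 + 0.682·S9 = 0.620·(1145.9 + S9)
(0.682 − 0.620)·S9 = 0.620×1145.9 − 557.97 = 152.49
S9 = 152.49 / 0.062 = 2459.5 kg/h

2459 kg/h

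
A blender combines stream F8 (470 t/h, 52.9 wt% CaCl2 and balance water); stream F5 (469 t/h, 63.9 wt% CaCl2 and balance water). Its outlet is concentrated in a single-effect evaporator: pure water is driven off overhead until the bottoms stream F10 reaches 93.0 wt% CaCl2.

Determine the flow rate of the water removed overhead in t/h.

349.4 t/h

CaCl2 entering = 470×0.529 + 469×0.639 = 548.32 t/h.
All CaCl2 reports to F10, so F10 = 548.32/0.930 = 589.59 t/h.
Total feed = 939 t/h; overhead = 939 − 589.59 = 349.41 t/h.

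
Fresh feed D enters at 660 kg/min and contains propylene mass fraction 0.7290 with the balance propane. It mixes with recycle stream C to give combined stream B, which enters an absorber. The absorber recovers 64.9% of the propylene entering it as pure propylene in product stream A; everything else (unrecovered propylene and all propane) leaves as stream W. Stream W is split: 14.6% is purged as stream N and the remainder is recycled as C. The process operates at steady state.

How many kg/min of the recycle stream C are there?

1252 kg/min

propane enters only via D and leaves only via the purge: 660×0.271 = 0.146×(propane in W), and the absorber passes all propane, so propane in B = propane in W = 1225.1 kg/min.
propylene in B: m_A = 660×0.729 + (1−0.146)·(1−0.649)·m_A, so m_A = 481.14/0.7002 = 687.1 kg/min.
W = (1−0.649)×687.1 + 1225.1 = 1466.2 kg/min.
Recycle C = (1−0.146)×1466.2 = 1252.2 kg/min.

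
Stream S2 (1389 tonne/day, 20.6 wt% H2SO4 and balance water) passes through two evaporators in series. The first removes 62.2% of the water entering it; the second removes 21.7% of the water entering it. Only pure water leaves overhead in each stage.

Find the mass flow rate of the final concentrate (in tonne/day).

612.6 tonne/day

water in feed = 1389×0.794 = 1102.9 tonne/day.
After stage 1: water left = (1−0.622)×1102.9 = 416.88; stream total = 703.02 tonne/day.
After stage 2: water left = (1−0.217)×416.88 = 326.42; final concentrate = 612.55 tonne/day.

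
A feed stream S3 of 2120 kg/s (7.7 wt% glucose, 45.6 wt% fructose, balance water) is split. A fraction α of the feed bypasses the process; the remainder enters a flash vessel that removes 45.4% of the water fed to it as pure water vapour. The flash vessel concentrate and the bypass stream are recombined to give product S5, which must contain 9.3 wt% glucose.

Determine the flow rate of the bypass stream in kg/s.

399.7 kg/s

All 2120×0.077 = 163.24 kg/s of glucose reaches S5, so S5 = 163.24/0.093 = 1755.3 kg/s and vapour = 364.73 kg/s.
The evaporator receives (1−α)·2120 of feed at 0.467 water and removes 0.454 of that water:
0.454×0.467×(1−α)×2120 = 364.73
(1−α) = 364.73/449.48 = 0.8115;  α = 0.1885.
Bypass flow = 0.1885×2120 = 399.72 kg/s.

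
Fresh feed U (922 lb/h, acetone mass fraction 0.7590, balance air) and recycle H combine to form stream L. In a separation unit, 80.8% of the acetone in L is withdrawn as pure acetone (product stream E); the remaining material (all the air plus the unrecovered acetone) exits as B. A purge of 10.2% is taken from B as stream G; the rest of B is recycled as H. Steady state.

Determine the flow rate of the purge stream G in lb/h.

air enters only via U and leaves only via the purge: 922×0.241 = 0.102×(air in B), and the separation unit passes all air, so air in L = air in B = 2178.5 lb/h.
acetone in L: m_A = 922×0.759 + (1−0.102)·(1−0.808)·m_A, so m_A = 699.8/0.8276 = 845.59 lb/h.
B = (1−0.808)×845.59 + 2178.5 = 2340.8 lb/h.
Purge G = 0.102×2340.8 = 238.76 lb/h.

238.8 lb/h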